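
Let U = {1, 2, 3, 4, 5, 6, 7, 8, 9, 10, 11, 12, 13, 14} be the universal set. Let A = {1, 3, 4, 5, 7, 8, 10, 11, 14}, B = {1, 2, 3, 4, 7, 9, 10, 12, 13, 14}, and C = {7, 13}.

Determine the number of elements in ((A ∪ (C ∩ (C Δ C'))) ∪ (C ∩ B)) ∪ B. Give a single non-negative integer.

C' = {1, 2, 3, 4, 5, 6, 8, 9, 10, 11, 12, 14}
C Δ C' = {1, 2, 3, 4, 5, 6, 7, 8, 9, 10, 11, 12, 13, 14}
C ∩ (C Δ C') = {7, 13}
A ∪ (C ∩ (C Δ C')) = {1, 3, 4, 5, 7, 8, 10, 11, 13, 14}
C ∩ B = {7, 13}
(A ∪ (C ∩ (C Δ C'))) ∪ (C ∩ B) = {1, 3, 4, 5, 7, 8, 10, 11, 13, 14}
((A ∪ (C ∩ (C Δ C'))) ∪ (C ∩ B)) ∪ B = {1, 2, 3, 4, 5, 7, 8, 9, 10, 11, 12, 13, 14}
|((A ∪ (C ∩ (C Δ C'))) ∪ (C ∩ B)) ∪ B| = 13

13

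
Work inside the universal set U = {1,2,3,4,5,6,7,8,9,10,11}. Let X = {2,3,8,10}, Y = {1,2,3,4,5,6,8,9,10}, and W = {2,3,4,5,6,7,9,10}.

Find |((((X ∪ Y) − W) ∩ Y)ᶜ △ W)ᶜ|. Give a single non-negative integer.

X ∪ Y = {1,2,3,4,5,6,8,9,10}
(X ∪ Y) − W = {1,8}
((X ∪ Y) − W) ∩ Y = {1,8}
(((X ∪ Y) − W) ∩ Y)ᶜ = {2,3,4,5,6,7,9,10,11}
(((X ∪ Y) − W) ∩ Y)ᶜ △ W = {11}
((((X ∪ Y) − W) ∩ Y)ᶜ △ W)ᶜ = {1,2,3,4,5,6,7,8,9,10}
|((((X ∪ Y) − W) ∩ Y)ᶜ △ W)ᶜ| = 10

10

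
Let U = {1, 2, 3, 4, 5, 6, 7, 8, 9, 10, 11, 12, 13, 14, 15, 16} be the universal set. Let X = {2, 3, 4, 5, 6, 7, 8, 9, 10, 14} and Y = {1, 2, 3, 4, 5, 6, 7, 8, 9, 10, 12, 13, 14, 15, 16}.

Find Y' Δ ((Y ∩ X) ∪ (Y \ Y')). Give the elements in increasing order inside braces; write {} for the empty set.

Y' = {11}
Y ∩ X = {2, 3, 4, 5, 6, 7, 8, 9, 10, 14}
Y \ Y' = {1, 2, 3, 4, 5, 6, 7, 8, 9, 10, 12, 13, 14, 15, 16}
(Y ∩ X) ∪ (Y \ Y') = {1, 2, 3, 4, 5, 6, 7, 8, 9, 10, 12, 13, 14, 15, 16}
Y' Δ ((Y ∩ X) ∪ (Y \ Y')) = {1, 2, 3, 4, 5, 6, 7, 8, 9, 10, 11, 12, 13, 14, 15, 16}

{1, 2, 3, 4, 5, 6, 7, 8, 9, 10, 11, 12, 13, 14, 15, 16}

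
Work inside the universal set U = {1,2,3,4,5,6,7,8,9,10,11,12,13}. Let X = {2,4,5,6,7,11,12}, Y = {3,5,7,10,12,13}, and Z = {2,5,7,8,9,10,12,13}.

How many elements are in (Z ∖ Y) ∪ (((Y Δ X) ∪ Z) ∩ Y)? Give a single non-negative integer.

9

Z ∖ Y = {2,8,9}
Y Δ X = {2,3,4,6,10,11,13}
(Y Δ X) ∪ Z = {2,3,4,5,6,7,8,9,10,11,12,13}
((Y Δ X) ∪ Z) ∩ Y = {3,5,7,10,12,13}
(Z ∖ Y) ∪ (((Y Δ X) ∪ Z) ∩ Y) = {2,3,5,7,8,9,10,12,13}
|(Z ∖ Y) ∪ (((Y Δ X) ∪ Z) ∩ Y)| = 9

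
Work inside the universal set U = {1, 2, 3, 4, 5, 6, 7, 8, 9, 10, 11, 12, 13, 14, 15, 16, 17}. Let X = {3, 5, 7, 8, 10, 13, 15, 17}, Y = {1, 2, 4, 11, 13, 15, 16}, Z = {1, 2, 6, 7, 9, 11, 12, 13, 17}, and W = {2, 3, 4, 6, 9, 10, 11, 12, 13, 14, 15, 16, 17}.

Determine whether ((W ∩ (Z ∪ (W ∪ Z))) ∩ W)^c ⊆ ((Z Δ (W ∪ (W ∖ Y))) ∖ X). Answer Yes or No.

W ∪ Z = {1, 2, 3, 4, 6, 7, 9, 10, 11, 12, 13, 14, 15, 16, 17}
Z ∪ (W ∪ Z) = {1, 2, 3, 4, 6, 7, 9, 10, 11, 12, 13, 14, 15, 16, 17}
W ∩ (Z ∪ (W ∪ Z)) = {2, 3, 4, 6, 9, 10, 11, 12, 13, 14, 15, 16, 17}
(W ∩ (Z ∪ (W ∪ Z))) ∩ W = {2, 3, 4, 6, 9, 10, 11, 12, 13, 14, 15, 16, 17}
((W ∩ (Z ∪ (W ∪ Z))) ∩ W)^c = {1, 5, 7, 8}
W ∖ Y = {3, 6, 9, 10, 12, 14, 17}
W ∪ (W ∖ Y) = {2, 3, 4, 6, 9, 10, 11, 12, 13, 14, 15, 16, 17}
Z Δ (W ∪ (W ∖ Y)) = {1, 3, 4, 7, 10, 14, 15, 16}
(Z Δ (W ∪ (W ∖ Y))) ∖ X = {1, 4, 14, 16}
5 ∈ ((W ∩ (Z ∪ (W ∪ Z))) ∩ W)^c but 5 ∉ (Z Δ (W ∪ (W ∖ Y))) ∖ X, so the inclusion fails.

No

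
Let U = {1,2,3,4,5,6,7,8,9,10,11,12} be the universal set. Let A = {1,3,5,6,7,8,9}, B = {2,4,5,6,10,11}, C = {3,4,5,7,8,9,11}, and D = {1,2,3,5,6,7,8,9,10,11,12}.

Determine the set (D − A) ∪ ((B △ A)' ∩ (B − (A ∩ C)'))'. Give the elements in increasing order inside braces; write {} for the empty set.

{1,2,3,4,6,7,8,9,10,11,12}

D − A = {2,10,11,12}
B △ A = {1,2,3,4,7,8,9,10,11}
(B △ A)' = {5,6,12}
A ∩ C = {3,5,7,8,9}
(A ∩ C)' = {1,2,4,6,10,11,12}
B − (A ∩ C)' = {5}
(B △ A)' ∩ (B − (A ∩ C)') = {5}
((B △ A)' ∩ (B − (A ∩ C)'))' = {1,2,3,4,6,7,8,9,10,11,12}
(D − A) ∪ ((B △ A)' ∩ (B − (A ∩ C)'))' = {1,2,3,4,6,7,8,9,10,11,12}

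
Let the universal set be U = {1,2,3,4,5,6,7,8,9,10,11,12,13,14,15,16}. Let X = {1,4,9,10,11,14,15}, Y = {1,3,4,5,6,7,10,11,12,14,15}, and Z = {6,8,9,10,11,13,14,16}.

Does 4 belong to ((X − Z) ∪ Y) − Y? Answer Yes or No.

No

4 ∈ X and 4 ∉ Z, so 4 ∈ X − Z
4 ∈ (X − Z) and 4 ∈ Y, so 4 ∈ (X − Z) ∪ Y
4 ∈ ((X − Z) ∪ Y) and 4 ∈ Y, so 4 ∉ ((X − Z) ∪ Y) − Y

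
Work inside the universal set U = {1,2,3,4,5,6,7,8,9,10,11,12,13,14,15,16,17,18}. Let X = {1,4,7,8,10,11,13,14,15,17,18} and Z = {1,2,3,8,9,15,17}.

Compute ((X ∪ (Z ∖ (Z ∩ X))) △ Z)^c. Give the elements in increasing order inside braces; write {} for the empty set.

Z ∩ X = {1,8,15,17}
Z ∖ (Z ∩ X) = {2,3,9}
X ∪ (Z ∖ (Z ∩ X)) = {1,2,3,4,7,8,9,10,11,13,14,15,17,18}
(X ∪ (Z ∖ (Z ∩ X))) △ Z = {4,7,10,11,13,14,18}
((X ∪ (Z ∖ (Z ∩ X))) △ Z)^c = {1,2,3,5,6,8,9,12,15,16,17}

{1,2,3,5,6,8,9,12,15,16,17}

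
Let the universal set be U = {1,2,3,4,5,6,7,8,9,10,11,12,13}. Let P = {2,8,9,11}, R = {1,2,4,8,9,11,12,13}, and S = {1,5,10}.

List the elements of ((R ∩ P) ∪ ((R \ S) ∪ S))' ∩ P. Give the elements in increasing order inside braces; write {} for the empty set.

{}

R ∩ P = {2,8,9,11}
R \ S = {2,4,8,9,11,12,13}
(R \ S) ∪ S = {1,2,4,5,8,9,10,11,12,13}
(R ∩ P) ∪ ((R \ S) ∪ S) = {1,2,4,5,8,9,10,11,12,13}
((R ∩ P) ∪ ((R \ S) ∪ S))' = {3,6,7}
((R ∩ P) ∪ ((R \ S) ∪ S))' ∩ P = {}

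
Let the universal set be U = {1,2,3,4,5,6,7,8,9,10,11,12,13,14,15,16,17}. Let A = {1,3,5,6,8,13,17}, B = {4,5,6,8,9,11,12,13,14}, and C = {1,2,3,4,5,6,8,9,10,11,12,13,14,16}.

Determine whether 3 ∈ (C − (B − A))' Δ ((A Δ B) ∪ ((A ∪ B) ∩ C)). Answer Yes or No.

Yes

3 ∉ B and 3 ∈ A, so 3 ∉ B − A
3 ∈ C and 3 ∉ (B − A), so 3 ∈ C − (B − A)
3 ∉ (C − (B − A))' since 3 ∈ (C − (B − A))
3 ∈ A and 3 ∉ B, so 3 ∈ A Δ B
3 ∈ A and 3 ∉ B, so 3 ∈ A ∪ B
3 ∈ (A ∪ B) and 3 ∈ C, so 3 ∈ (A ∪ B) ∩ C
3 ∈ (A Δ B) and 3 ∈ ((A ∪ B) ∩ C), so 3 ∈ (A Δ B) ∪ ((A ∪ B) ∩ C)
3 ∉ (C − (B − A))' and 3 ∈ ((A Δ B) ∪ ((A ∪ B) ∩ C)), so 3 ∈ (C − (B − A))' Δ ((A Δ B) ∪ ((A ∪ B) ∩ C))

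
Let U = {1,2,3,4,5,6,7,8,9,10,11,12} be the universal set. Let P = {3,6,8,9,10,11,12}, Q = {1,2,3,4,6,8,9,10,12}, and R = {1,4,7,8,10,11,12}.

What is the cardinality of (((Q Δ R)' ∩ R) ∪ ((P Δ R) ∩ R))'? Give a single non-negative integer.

Q Δ R = {2,3,6,7,9,11}
(Q Δ R)' = {1,4,5,8,10,12}
(Q Δ R)' ∩ R = {1,4,8,10,12}
P Δ R = {1,3,4,6,7,9}
(P Δ R) ∩ R = {1,4,7}
((Q Δ R)' ∩ R) ∪ ((P Δ R) ∩ R) = {1,4,7,8,10,12}
(((Q Δ R)' ∩ R) ∪ ((P Δ R) ∩ R))' = {2,3,5,6,9,11}
|(((Q Δ R)' ∩ R) ∪ ((P Δ R) ∩ R))'| = 6

6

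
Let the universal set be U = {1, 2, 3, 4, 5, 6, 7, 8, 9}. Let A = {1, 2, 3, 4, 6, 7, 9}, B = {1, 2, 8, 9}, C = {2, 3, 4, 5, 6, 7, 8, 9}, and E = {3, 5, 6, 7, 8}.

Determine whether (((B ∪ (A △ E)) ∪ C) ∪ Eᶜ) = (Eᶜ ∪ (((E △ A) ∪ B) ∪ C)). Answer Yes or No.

A △ E = {1, 2, 4, 5, 8, 9}
B ∪ (A △ E) = {1, 2, 4, 5, 8, 9}
(B ∪ (A △ E)) ∪ C = {1, 2, 3, 4, 5, 6, 7, 8, 9}
Eᶜ = {1, 2, 4, 9}
((B ∪ (A △ E)) ∪ C) ∪ Eᶜ = {1, 2, 3, 4, 5, 6, 7, 8, 9}
E △ A = {1, 2, 4, 5, 8, 9}
(E △ A) ∪ B = {1, 2, 4, 5, 8, 9}
((E △ A) ∪ B) ∪ C = {1, 2, 3, 4, 5, 6, 7, 8, 9}
Eᶜ ∪ (((E △ A) ∪ B) ∪ C) = {1, 2, 3, 4, 5, 6, 7, 8, 9}
Both equal {1, 2, 3, 4, 5, 6, 7, 8, 9}, so ((B ∪ (A △ E)) ∪ C) ∪ Eᶜ = Eᶜ ∪ (((E △ A) ∪ B) ∪ C).

Yes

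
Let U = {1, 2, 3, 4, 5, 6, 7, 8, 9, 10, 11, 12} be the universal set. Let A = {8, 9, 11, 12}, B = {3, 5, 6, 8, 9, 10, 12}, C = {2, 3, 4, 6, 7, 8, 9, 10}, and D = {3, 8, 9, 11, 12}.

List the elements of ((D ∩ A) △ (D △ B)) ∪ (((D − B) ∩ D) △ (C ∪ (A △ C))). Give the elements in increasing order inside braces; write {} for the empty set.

{2, 3, 4, 5, 6, 7, 8, 9, 10, 12}

D ∩ A = {8, 9, 11, 12}
D △ B = {5, 6, 10, 11}
(D ∩ A) △ (D △ B) = {5, 6, 8, 9, 10, 12}
D − B = {11}
(D − B) ∩ D = {11}
A △ C = {2, 3, 4, 6, 7, 10, 11, 12}
C ∪ (A △ C) = {2, 3, 4, 6, 7, 8, 9, 10, 11, 12}
((D − B) ∩ D) △ (C ∪ (A △ C)) = {2, 3, 4, 6, 7, 8, 9, 10, 12}
((D ∩ A) △ (D △ B)) ∪ (((D − B) ∩ D) △ (C ∪ (A △ C))) = {2, 3, 4, 5, 6, 7, 8, 9, 10, 12}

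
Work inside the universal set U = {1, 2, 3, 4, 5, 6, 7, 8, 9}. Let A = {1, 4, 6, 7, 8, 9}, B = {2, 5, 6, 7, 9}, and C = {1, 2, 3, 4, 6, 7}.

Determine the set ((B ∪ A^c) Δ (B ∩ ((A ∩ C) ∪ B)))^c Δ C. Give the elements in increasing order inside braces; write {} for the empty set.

{3, 5, 8, 9}

A^c = {2, 3, 5}
B ∪ A^c = {2, 3, 5, 6, 7, 9}
A ∩ C = {1, 4, 6, 7}
(A ∩ C) ∪ B = {1, 2, 4, 5, 6, 7, 9}
B ∩ ((A ∩ C) ∪ B) = {2, 5, 6, 7, 9}
(B ∪ A^c) Δ (B ∩ ((A ∩ C) ∪ B)) = {3}
((B ∪ A^c) Δ (B ∩ ((A ∩ C) ∪ B)))^c = {1, 2, 4, 5, 6, 7, 8, 9}
((B ∪ A^c) Δ (B ∩ ((A ∩ C) ∪ B)))^c Δ C = {3, 5, 8, 9}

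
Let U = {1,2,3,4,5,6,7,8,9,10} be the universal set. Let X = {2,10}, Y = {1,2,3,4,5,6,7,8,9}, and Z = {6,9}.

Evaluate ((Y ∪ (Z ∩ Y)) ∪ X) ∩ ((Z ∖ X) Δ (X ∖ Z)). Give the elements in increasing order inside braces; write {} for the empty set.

{2,6,9,10}

Z ∩ Y = {6,9}
Y ∪ (Z ∩ Y) = {1,2,3,4,5,6,7,8,9}
(Y ∪ (Z ∩ Y)) ∪ X = {1,2,3,4,5,6,7,8,9,10}
Z ∖ X = {6,9}
X ∖ Z = {2,10}
(Z ∖ X) Δ (X ∖ Z) = {2,6,9,10}
((Y ∪ (Z ∩ Y)) ∪ X) ∩ ((Z ∖ X) Δ (X ∖ Z)) = {2,6,9,10}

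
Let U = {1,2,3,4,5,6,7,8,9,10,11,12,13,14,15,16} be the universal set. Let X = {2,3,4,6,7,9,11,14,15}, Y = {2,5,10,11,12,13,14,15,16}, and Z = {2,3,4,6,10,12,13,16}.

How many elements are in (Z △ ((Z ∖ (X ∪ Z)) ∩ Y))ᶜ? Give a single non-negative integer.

X ∪ Z = {2,3,4,6,7,9,10,11,12,13,14,15,16}
Z ∖ (X ∪ Z) = {}
(Z ∖ (X ∪ Z)) ∩ Y = {}
Z △ ((Z ∖ (X ∪ Z)) ∩ Y) = {2,3,4,6,10,12,13,16}
(Z △ ((Z ∖ (X ∪ Z)) ∩ Y))ᶜ = {1,5,7,8,9,11,14,15}
|(Z △ ((Z ∖ (X ∪ Z)) ∩ Y))ᶜ| = 8

8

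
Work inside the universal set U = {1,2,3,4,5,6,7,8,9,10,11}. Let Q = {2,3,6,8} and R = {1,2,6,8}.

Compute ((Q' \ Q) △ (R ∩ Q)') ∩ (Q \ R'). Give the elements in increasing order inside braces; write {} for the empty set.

Q' = {1,4,5,7,9,10,11}
Q' \ Q = {1,4,5,7,9,10,11}
R ∩ Q = {2,6,8}
(R ∩ Q)' = {1,3,4,5,7,9,10,11}
(Q' \ Q) △ (R ∩ Q)' = {3}
R' = {3,4,5,7,9,10,11}
Q \ R' = {2,6,8}
((Q' \ Q) △ (R ∩ Q)') ∩ (Q \ R') = {}

{}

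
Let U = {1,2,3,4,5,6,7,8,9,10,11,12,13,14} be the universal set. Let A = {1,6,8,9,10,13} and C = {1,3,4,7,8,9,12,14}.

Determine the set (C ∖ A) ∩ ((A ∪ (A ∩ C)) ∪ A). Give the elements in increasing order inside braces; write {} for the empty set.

C ∖ A = {3,4,7,12,14}
A ∩ C = {1,8,9}
A ∪ (A ∩ C) = {1,6,8,9,10,13}
(A ∪ (A ∩ C)) ∪ A = {1,6,8,9,10,13}
(C ∖ A) ∩ ((A ∪ (A ∩ C)) ∪ A) = {}

{}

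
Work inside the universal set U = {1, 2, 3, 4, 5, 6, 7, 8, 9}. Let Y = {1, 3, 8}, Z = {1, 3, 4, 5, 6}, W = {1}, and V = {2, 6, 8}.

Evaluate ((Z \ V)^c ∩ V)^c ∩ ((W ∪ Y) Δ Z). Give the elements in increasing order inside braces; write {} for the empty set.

Z \ V = {1, 3, 4, 5}
(Z \ V)^c = {2, 6, 7, 8, 9}
(Z \ V)^c ∩ V = {2, 6, 8}
((Z \ V)^c ∩ V)^c = {1, 3, 4, 5, 7, 9}
W ∪ Y = {1, 3, 8}
(W ∪ Y) Δ Z = {4, 5, 6, 8}
((Z \ V)^c ∩ V)^c ∩ ((W ∪ Y) Δ Z) = {4, 5}

{4, 5}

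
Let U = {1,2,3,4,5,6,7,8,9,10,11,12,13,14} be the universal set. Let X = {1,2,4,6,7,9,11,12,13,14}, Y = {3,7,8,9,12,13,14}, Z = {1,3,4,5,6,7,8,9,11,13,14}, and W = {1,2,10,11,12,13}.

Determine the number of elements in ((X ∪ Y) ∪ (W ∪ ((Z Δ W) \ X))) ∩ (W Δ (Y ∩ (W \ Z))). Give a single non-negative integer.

5

X ∪ Y = {1,2,3,4,6,7,8,9,11,12,13,14}
Z Δ W = {2,3,4,5,6,7,8,9,10,12,14}
(Z Δ W) \ X = {3,5,8,10}
W ∪ ((Z Δ W) \ X) = {1,2,3,5,8,10,11,12,13}
(X ∪ Y) ∪ (W ∪ ((Z Δ W) \ X)) = {1,2,3,4,5,6,7,8,9,10,11,12,13,14}
W \ Z = {2,10,12}
Y ∩ (W \ Z) = {12}
W Δ (Y ∩ (W \ Z)) = {1,2,10,11,13}
((X ∪ Y) ∪ (W ∪ ((Z Δ W) \ X))) ∩ (W Δ (Y ∩ (W \ Z))) = {1,2,10,11,13}
|((X ∪ Y) ∪ (W ∪ ((Z Δ W) \ X))) ∩ (W Δ (Y ∩ (W \ Z)))| = 5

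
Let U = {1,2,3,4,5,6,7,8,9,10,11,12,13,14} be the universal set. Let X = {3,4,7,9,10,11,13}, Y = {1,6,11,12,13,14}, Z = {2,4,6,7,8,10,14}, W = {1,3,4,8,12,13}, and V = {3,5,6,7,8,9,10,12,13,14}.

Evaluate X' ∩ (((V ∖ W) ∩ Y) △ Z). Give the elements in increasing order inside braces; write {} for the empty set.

{2,8}

X' = {1,2,5,6,8,12,14}
V ∖ W = {5,6,7,9,10,14}
(V ∖ W) ∩ Y = {6,14}
((V ∖ W) ∩ Y) △ Z = {2,4,7,8,10}
X' ∩ (((V ∖ W) ∩ Y) △ Z) = {2,8}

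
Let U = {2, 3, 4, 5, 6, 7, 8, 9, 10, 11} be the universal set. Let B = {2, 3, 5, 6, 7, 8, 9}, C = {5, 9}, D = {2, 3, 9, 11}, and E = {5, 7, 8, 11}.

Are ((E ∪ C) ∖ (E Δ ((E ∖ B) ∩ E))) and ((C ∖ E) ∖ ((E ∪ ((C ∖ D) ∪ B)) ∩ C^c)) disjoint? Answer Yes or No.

E ∪ C = {5, 7, 8, 9, 11}
E ∖ B = {11}
(E ∖ B) ∩ E = {11}
E Δ ((E ∖ B) ∩ E) = {5, 7, 8}
(E ∪ C) ∖ (E Δ ((E ∖ B) ∩ E)) = {9, 11}
C ∖ E = {9}
C ∖ D = {5}
(C ∖ D) ∪ B = {2, 3, 5, 6, 7, 8, 9}
E ∪ ((C ∖ D) ∪ B) = {2, 3, 5, 6, 7, 8, 9, 11}
C^c = {2, 3, 4, 6, 7, 8, 10, 11}
(E ∪ ((C ∖ D) ∪ B)) ∩ C^c = {2, 3, 6, 7, 8, 11}
(C ∖ E) ∖ ((E ∪ ((C ∖ D) ∪ B)) ∩ C^c) = {9}
9 lies in both, so they are not disjoint.

No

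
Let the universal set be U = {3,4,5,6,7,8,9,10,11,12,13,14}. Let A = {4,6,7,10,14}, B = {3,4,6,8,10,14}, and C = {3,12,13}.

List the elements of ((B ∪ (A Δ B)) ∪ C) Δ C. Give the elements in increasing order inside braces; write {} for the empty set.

{4,6,7,8,10,14}

A Δ B = {3,7,8}
B ∪ (A Δ B) = {3,4,6,7,8,10,14}
(B ∪ (A Δ B)) ∪ C = {3,4,6,7,8,10,12,13,14}
((B ∪ (A Δ B)) ∪ C) Δ C = {4,6,7,8,10,14}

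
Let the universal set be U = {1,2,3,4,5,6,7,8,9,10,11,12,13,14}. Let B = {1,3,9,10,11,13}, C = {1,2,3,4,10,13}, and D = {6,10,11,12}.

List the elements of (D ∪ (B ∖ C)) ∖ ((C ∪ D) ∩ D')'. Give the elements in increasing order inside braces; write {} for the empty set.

{}

B ∖ C = {9,11}
D ∪ (B ∖ C) = {6,9,10,11,12}
C ∪ D = {1,2,3,4,6,10,11,12,13}
D' = {1,2,3,4,5,7,8,9,13,14}
(C ∪ D) ∩ D' = {1,2,3,4,13}
((C ∪ D) ∩ D')' = {5,6,7,8,9,10,11,12,14}
(D ∪ (B ∖ C)) ∖ ((C ∪ D) ∩ D')' = {}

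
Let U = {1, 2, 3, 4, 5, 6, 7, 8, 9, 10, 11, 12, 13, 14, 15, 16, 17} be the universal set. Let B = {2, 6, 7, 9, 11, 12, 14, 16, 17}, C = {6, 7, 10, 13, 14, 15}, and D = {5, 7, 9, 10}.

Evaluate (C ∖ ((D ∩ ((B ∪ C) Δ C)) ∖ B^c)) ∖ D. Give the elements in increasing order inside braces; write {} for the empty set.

B ∪ C = {2, 6, 7, 9, 10, 11, 12, 13, 14, 15, 16, 17}
(B ∪ C) Δ C = {2, 9, 11, 12, 16, 17}
D ∩ ((B ∪ C) Δ C) = {9}
B^c = {1, 3, 4, 5, 8, 10, 13, 15}
(D ∩ ((B ∪ C) Δ C)) ∖ B^c = {9}
C ∖ ((D ∩ ((B ∪ C) Δ C)) ∖ B^c) = {6, 7, 10, 13, 14, 15}
(C ∖ ((D ∩ ((B ∪ C) Δ C)) ∖ B^c)) ∖ D = {6, 13, 14, 15}

{6, 13, 14, 15}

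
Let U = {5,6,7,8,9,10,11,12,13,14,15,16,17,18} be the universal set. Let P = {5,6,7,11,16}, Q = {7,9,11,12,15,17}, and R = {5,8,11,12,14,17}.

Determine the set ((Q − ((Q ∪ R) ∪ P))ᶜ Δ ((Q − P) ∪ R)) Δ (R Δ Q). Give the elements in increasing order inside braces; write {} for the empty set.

Q ∪ R = {5,7,8,9,11,12,14,15,17}
(Q ∪ R) ∪ P = {5,6,7,8,9,11,12,14,15,16,17}
Q − ((Q ∪ R) ∪ P) = {}
(Q − ((Q ∪ R) ∪ P))ᶜ = {5,6,7,8,9,10,11,12,13,14,15,16,17,18}
Q − P = {9,12,15,17}
(Q − P) ∪ R = {5,8,9,11,12,14,15,17}
(Q − ((Q ∪ R) ∪ P))ᶜ Δ ((Q − P) ∪ R) = {6,7,10,13,16,18}
R Δ Q = {5,7,8,9,14,15}
((Q − ((Q ∪ R) ∪ P))ᶜ Δ ((Q − P) ∪ R)) Δ (R Δ Q) = {5,6,8,9,10,13,14,15,16,18}

{5,6,8,9,10,13,14,15,16,18}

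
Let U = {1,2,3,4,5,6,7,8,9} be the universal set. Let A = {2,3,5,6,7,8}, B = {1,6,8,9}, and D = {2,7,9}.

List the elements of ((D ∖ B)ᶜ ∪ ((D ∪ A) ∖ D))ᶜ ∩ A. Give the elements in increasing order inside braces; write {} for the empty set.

D ∖ B = {2,7}
(D ∖ B)ᶜ = {1,3,4,5,6,8,9}
D ∪ A = {2,3,5,6,7,8,9}
(D ∪ A) ∖ D = {3,5,6,8}
(D ∖ B)ᶜ ∪ ((D ∪ A) ∖ D) = {1,3,4,5,6,8,9}
((D ∖ B)ᶜ ∪ ((D ∪ A) ∖ D))ᶜ = {2,7}
((D ∖ B)ᶜ ∪ ((D ∪ A) ∖ D))ᶜ ∩ A = {2,7}

{2,7}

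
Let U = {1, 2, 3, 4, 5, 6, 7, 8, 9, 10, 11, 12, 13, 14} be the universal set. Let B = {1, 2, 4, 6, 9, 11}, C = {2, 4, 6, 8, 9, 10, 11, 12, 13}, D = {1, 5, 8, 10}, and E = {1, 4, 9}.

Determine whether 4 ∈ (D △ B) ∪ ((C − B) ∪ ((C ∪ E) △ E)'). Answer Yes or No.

Yes

4 ∉ D and 4 ∈ B, so 4 ∈ D △ B
4 ∈ C and 4 ∈ B, so 4 ∉ C − B
4 ∈ C and 4 ∈ E, so 4 ∈ C ∪ E
4 ∈ (C ∪ E) and 4 ∈ E, so 4 ∉ (C ∪ E) △ E
4 ∈ ((C ∪ E) △ E)' since 4 ∉ ((C ∪ E) △ E)
4 ∉ (C − B) and 4 ∈ ((C ∪ E) △ E)', so 4 ∈ (C − B) ∪ ((C ∪ E) △ E)'
4 ∈ (D △ B) and 4 ∈ ((C − B) ∪ ((C ∪ E) △ E)'), so 4 ∈ (D △ B) ∪ ((C − B) ∪ ((C ∪ E) △ E)')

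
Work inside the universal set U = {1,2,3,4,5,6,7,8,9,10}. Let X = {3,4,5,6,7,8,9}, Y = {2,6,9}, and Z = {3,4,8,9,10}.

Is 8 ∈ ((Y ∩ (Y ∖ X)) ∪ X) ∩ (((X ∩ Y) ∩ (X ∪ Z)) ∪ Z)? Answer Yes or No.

Yes

8 ∉ Y and 8 ∈ X, so 8 ∉ Y ∖ X
8 ∉ Y and 8 ∉ (Y ∖ X), so 8 ∉ Y ∩ (Y ∖ X)
8 ∉ (Y ∩ (Y ∖ X)) and 8 ∈ X, so 8 ∈ (Y ∩ (Y ∖ X)) ∪ X
8 ∈ X and 8 ∉ Y, so 8 ∉ X ∩ Y
8 ∈ X and 8 ∈ Z, so 8 ∈ X ∪ Z
8 ∉ (X ∩ Y) and 8 ∈ (X ∪ Z), so 8 ∉ (X ∩ Y) ∩ (X ∪ Z)
8 ∉ ((X ∩ Y) ∩ (X ∪ Z)) and 8 ∈ Z, so 8 ∈ ((X ∩ Y) ∩ (X ∪ Z)) ∪ Z
8 ∈ ((Y ∩ (Y ∖ X)) ∪ X) and 8 ∈ (((X ∩ Y) ∩ (X ∪ Z)) ∪ Z), so 8 ∈ ((Y ∩ (Y ∖ X)) ∪ X) ∩ (((X ∩ Y) ∩ (X ∪ Z)) ∪ Z)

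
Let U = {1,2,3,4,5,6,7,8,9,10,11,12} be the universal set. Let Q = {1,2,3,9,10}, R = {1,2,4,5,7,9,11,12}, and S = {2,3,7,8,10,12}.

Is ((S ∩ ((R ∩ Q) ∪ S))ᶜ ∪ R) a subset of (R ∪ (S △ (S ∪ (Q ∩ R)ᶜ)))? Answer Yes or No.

R ∩ Q = {1,2,9}
(R ∩ Q) ∪ S = {1,2,3,7,8,9,10,12}
S ∩ ((R ∩ Q) ∪ S) = {2,3,7,8,10,12}
(S ∩ ((R ∩ Q) ∪ S))ᶜ = {1,4,5,6,9,11}
(S ∩ ((R ∩ Q) ∪ S))ᶜ ∪ R = {1,2,4,5,6,7,9,11,12}
Q ∩ R = {1,2,9}
(Q ∩ R)ᶜ = {3,4,5,6,7,8,10,11,12}
S ∪ (Q ∩ R)ᶜ = {2,3,4,5,6,7,8,10,11,12}
S △ (S ∪ (Q ∩ R)ᶜ) = {4,5,6,11}
R ∪ (S △ (S ∪ (Q ∩ R)ᶜ)) = {1,2,4,5,6,7,9,11,12}
Every element of {1,2,4,5,6,7,9,11,12} is in {1,2,4,5,6,7,9,11,12}, so (S ∩ ((R ∩ Q) ∪ S))ᶜ ∪ R ⊆ R ∪ (S △ (S ∪ (Q ∩ R)ᶜ)).

Yes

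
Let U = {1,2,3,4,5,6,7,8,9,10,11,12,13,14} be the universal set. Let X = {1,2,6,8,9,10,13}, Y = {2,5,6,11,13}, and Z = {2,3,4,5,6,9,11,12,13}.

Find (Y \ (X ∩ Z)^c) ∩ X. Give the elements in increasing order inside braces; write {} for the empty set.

X ∩ Z = {2,6,9,13}
(X ∩ Z)^c = {1,3,4,5,7,8,10,11,12,14}
Y \ (X ∩ Z)^c = {2,6,13}
(Y \ (X ∩ Z)^c) ∩ X = {2,6,13}

{2,6,13}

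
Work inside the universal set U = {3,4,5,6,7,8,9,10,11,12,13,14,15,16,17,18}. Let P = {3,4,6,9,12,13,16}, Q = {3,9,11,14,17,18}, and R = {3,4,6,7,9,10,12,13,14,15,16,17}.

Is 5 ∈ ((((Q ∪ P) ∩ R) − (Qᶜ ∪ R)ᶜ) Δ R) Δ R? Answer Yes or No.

No

5 ∉ Q and 5 ∉ P, so 5 ∉ Q ∪ P
5 ∉ (Q ∪ P) and 5 ∉ R, so 5 ∉ (Q ∪ P) ∩ R
5 ∉ Q, so 5 ∈ Qᶜ
5 ∈ Qᶜ and 5 ∉ R, so 5 ∈ Qᶜ ∪ R
5 ∉ (Qᶜ ∪ R)ᶜ since 5 ∈ (Qᶜ ∪ R)
5 ∉ ((Q ∪ P) ∩ R) and 5 ∉ (Qᶜ ∪ R)ᶜ, so 5 ∉ ((Q ∪ P) ∩ R) − (Qᶜ ∪ R)ᶜ
5 ∉ (((Q ∪ P) ∩ R) − (Qᶜ ∪ R)ᶜ) and 5 ∉ R, so 5 ∉ (((Q ∪ P) ∩ R) − (Qᶜ ∪ R)ᶜ) Δ R
5 ∉ ((((Q ∪ P) ∩ R) − (Qᶜ ∪ R)ᶜ) Δ R) and 5 ∉ R, so 5 ∉ ((((Q ∪ P) ∩ R) − (Qᶜ ∪ R)ᶜ) Δ R) Δ R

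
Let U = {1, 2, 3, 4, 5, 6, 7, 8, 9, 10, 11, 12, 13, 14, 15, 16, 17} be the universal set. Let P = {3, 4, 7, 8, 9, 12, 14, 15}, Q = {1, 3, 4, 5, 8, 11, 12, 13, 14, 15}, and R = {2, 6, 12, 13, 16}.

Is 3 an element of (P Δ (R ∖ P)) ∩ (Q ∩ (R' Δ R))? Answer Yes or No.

Yes

3 ∉ R and 3 ∈ P, so 3 ∉ R ∖ P
3 ∈ P and 3 ∉ (R ∖ P), so 3 ∈ P Δ (R ∖ P)
3 ∉ R, so 3 ∈ R'
3 ∈ R' and 3 ∉ R, so 3 ∈ R' Δ R
3 ∈ Q and 3 ∈ (R' Δ R), so 3 ∈ Q ∩ (R' Δ R)
3 ∈ (P Δ (R ∖ P)) and 3 ∈ (Q ∩ (R' Δ R)), so 3 ∈ (P Δ (R ∖ P)) ∩ (Q ∩ (R' Δ R))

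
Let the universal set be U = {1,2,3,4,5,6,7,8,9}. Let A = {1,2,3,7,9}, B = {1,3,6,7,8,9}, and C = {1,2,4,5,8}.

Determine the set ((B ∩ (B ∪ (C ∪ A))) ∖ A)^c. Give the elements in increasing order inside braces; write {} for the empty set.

C ∪ A = {1,2,3,4,5,7,8,9}
B ∪ (C ∪ A) = {1,2,3,4,5,6,7,8,9}
B ∩ (B ∪ (C ∪ A)) = {1,3,6,7,8,9}
(B ∩ (B ∪ (C ∪ A))) ∖ A = {6,8}
((B ∩ (B ∪ (C ∪ A))) ∖ A)^c = {1,2,3,4,5,7,9}

{1,2,3,4,5,7,9}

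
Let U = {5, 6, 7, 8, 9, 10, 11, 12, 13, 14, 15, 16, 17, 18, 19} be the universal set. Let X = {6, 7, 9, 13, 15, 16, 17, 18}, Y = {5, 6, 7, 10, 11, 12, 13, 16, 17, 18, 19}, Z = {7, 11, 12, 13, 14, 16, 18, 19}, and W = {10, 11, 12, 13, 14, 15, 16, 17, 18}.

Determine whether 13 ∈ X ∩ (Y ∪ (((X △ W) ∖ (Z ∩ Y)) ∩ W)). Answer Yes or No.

Yes

13 ∈ X and 13 ∈ W, so 13 ∉ X △ W
13 ∈ Z and 13 ∈ Y, so 13 ∈ Z ∩ Y
13 ∉ (X △ W) and 13 ∈ (Z ∩ Y), so 13 ∉ (X △ W) ∖ (Z ∩ Y)
13 ∉ ((X △ W) ∖ (Z ∩ Y)) and 13 ∈ W, so 13 ∉ ((X △ W) ∖ (Z ∩ Y)) ∩ W
13 ∈ Y and 13 ∉ (((X △ W) ∖ (Z ∩ Y)) ∩ W), so 13 ∈ Y ∪ (((X △ W) ∖ (Z ∩ Y)) ∩ W)
13 ∈ X and 13 ∈ (Y ∪ (((X △ W) ∖ (Z ∩ Y)) ∩ W)), so 13 ∈ X ∩ (Y ∪ (((X △ W) ∖ (Z ∩ Y)) ∩ W))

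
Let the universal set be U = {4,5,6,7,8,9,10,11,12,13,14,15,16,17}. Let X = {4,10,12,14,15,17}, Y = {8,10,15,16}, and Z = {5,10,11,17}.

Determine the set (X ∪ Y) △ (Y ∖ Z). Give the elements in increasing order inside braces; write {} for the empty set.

X ∪ Y = {4,8,10,12,14,15,16,17}
Y ∖ Z = {8,15,16}
(X ∪ Y) △ (Y ∖ Z) = {4,10,12,14,17}

{4,10,12,14,17}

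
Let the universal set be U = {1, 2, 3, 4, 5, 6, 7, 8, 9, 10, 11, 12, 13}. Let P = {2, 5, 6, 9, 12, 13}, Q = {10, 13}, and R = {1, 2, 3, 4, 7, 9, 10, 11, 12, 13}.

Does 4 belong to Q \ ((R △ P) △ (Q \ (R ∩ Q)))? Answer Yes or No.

4 ∈ R and 4 ∉ P, so 4 ∈ R △ P
4 ∈ R and 4 ∉ Q, so 4 ∉ R ∩ Q
4 ∉ Q and 4 ∉ (R ∩ Q), so 4 ∉ Q \ (R ∩ Q)
4 ∈ (R △ P) and 4 ∉ (Q \ (R ∩ Q)), so 4 ∈ (R △ P) △ (Q \ (R ∩ Q))
4 ∉ Q and 4 ∈ ((R △ P) △ (Q \ (R ∩ Q))), so 4 ∉ Q \ ((R △ P) △ (Q \ (R ∩ Q)))

No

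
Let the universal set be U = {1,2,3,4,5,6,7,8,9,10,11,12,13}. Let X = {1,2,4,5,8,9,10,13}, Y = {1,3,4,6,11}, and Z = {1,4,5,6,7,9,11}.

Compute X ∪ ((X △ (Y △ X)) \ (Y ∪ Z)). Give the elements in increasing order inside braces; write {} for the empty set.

Y △ X = {2,3,5,6,8,9,10,11,13}
X △ (Y △ X) = {1,3,4,6,11}
Y ∪ Z = {1,3,4,5,6,7,9,11}
(X △ (Y △ X)) \ (Y ∪ Z) = {}
X ∪ ((X △ (Y △ X)) \ (Y ∪ Z)) = {1,2,4,5,8,9,10,13}

{1,2,4,5,8,9,10,13}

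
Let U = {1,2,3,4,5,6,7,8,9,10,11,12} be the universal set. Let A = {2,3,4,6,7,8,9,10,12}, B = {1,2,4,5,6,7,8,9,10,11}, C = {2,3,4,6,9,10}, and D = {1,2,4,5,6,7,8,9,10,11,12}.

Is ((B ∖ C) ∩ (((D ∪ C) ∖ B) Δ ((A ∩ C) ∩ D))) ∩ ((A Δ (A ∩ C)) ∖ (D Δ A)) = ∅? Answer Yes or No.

B ∖ C = {1,5,7,8,11}
D ∪ C = {1,2,3,4,5,6,7,8,9,10,11,12}
(D ∪ C) ∖ B = {3,12}
A ∩ C = {2,3,4,6,9,10}
(A ∩ C) ∩ D = {2,4,6,9,10}
((D ∪ C) ∖ B) Δ ((A ∩ C) ∩ D) = {2,3,4,6,9,10,12}
(B ∖ C) ∩ (((D ∪ C) ∖ B) Δ ((A ∩ C) ∩ D)) = {}
A Δ (A ∩ C) = {7,8,12}
D Δ A = {1,3,5,11}
(A Δ (A ∩ C)) ∖ (D Δ A) = {7,8,12}
{} and {7,8,12} share no elements.

Yes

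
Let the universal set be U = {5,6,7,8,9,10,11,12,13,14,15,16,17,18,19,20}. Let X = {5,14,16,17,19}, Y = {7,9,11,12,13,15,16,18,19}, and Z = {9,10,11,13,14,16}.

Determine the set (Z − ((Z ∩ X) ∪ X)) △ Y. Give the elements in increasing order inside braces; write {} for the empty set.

Z ∩ X = {14,16}
(Z ∩ X) ∪ X = {5,14,16,17,19}
Z − ((Z ∩ X) ∪ X) = {9,10,11,13}
(Z − ((Z ∩ X) ∪ X)) △ Y = {7,10,12,15,16,18,19}

{7,10,12,15,16,18,19}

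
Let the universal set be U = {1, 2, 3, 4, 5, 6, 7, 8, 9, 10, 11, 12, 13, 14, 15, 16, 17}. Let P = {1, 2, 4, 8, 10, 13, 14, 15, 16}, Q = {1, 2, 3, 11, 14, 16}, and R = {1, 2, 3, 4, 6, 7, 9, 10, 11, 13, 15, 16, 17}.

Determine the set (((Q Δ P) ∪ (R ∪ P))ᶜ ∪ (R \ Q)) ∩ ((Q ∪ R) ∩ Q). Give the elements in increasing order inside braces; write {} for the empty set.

Q Δ P = {3, 4, 8, 10, 11, 13, 15}
R ∪ P = {1, 2, 3, 4, 6, 7, 8, 9, 10, 11, 13, 14, 15, 16, 17}
(Q Δ P) ∪ (R ∪ P) = {1, 2, 3, 4, 6, 7, 8, 9, 10, 11, 13, 14, 15, 16, 17}
((Q Δ P) ∪ (R ∪ P))ᶜ = {5, 12}
R \ Q = {4, 6, 7, 9, 10, 13, 15, 17}
((Q Δ P) ∪ (R ∪ P))ᶜ ∪ (R \ Q) = {4, 5, 6, 7, 9, 10, 12, 13, 15, 17}
Q ∪ R = {1, 2, 3, 4, 6, 7, 9, 10, 11, 13, 14, 15, 16, 17}
(Q ∪ R) ∩ Q = {1, 2, 3, 11, 14, 16}
(((Q Δ P) ∪ (R ∪ P))ᶜ ∪ (R \ Q)) ∩ ((Q ∪ R) ∩ Q) = {}

{}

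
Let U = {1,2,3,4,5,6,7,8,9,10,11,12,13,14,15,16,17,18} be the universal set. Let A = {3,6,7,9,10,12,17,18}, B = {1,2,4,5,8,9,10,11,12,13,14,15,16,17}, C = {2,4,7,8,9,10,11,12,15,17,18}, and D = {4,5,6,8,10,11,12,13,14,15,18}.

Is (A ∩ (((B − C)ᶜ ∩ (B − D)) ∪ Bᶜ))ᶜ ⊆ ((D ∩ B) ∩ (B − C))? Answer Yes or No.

No

B − C = {1,5,13,14,16}
(B − C)ᶜ = {2,3,4,6,7,8,9,10,11,12,15,17,18}
B − D = {1,2,9,16,17}
(B − C)ᶜ ∩ (B − D) = {2,9,17}
Bᶜ = {3,6,7,18}
((B − C)ᶜ ∩ (B − D)) ∪ Bᶜ = {2,3,6,7,9,17,18}
A ∩ (((B − C)ᶜ ∩ (B − D)) ∪ Bᶜ) = {3,6,7,9,17,18}
(A ∩ (((B − C)ᶜ ∩ (B − D)) ∪ Bᶜ))ᶜ = {1,2,4,5,8,10,11,12,13,14,15,16}
D ∩ B = {4,5,8,10,11,12,13,14,15}
(D ∩ B) ∩ (B − C) = {5,13,14}
1 ∈ (A ∩ (((B − C)ᶜ ∩ (B − D)) ∪ Bᶜ))ᶜ but 1 ∉ (D ∩ B) ∩ (B − C), so the inclusion fails.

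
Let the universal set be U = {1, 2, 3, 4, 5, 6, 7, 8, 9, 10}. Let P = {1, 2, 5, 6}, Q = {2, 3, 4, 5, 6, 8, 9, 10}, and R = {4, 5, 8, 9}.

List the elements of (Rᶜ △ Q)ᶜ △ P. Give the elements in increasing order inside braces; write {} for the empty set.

{1, 3, 5, 10}

Rᶜ = {1, 2, 3, 6, 7, 10}
Rᶜ △ Q = {1, 4, 5, 7, 8, 9}
(Rᶜ △ Q)ᶜ = {2, 3, 6, 10}
(Rᶜ △ Q)ᶜ △ P = {1, 3, 5, 10}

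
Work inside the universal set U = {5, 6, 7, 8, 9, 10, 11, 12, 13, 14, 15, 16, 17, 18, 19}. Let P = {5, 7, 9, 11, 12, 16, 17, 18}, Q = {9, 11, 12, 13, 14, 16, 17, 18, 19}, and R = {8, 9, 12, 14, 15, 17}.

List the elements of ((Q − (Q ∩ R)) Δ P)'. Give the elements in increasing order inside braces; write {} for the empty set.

{6, 8, 10, 11, 14, 15, 16, 18}

Q ∩ R = {9, 12, 14, 17}
Q − (Q ∩ R) = {11, 13, 16, 18, 19}
(Q − (Q ∩ R)) Δ P = {5, 7, 9, 12, 13, 17, 19}
((Q − (Q ∩ R)) Δ P)' = {6, 8, 10, 11, 14, 15, 16, 18}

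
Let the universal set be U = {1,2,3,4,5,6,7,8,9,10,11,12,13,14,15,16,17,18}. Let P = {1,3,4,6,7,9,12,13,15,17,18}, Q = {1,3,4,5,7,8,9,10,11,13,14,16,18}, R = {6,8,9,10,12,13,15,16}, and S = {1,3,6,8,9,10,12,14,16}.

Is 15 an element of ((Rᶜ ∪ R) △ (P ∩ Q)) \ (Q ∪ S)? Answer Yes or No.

Yes

15 ∈ R, so 15 ∉ Rᶜ
15 ∉ Rᶜ and 15 ∈ R, so 15 ∈ Rᶜ ∪ R
15 ∈ P and 15 ∉ Q, so 15 ∉ P ∩ Q
15 ∈ (Rᶜ ∪ R) and 15 ∉ (P ∩ Q), so 15 ∈ (Rᶜ ∪ R) △ (P ∩ Q)
15 ∉ Q and 15 ∉ S, so 15 ∉ Q ∪ S
15 ∈ ((Rᶜ ∪ R) △ (P ∩ Q)) and 15 ∉ (Q ∪ S), so 15 ∈ ((Rᶜ ∪ R) △ (P ∩ Q)) \ (Q ∪ S)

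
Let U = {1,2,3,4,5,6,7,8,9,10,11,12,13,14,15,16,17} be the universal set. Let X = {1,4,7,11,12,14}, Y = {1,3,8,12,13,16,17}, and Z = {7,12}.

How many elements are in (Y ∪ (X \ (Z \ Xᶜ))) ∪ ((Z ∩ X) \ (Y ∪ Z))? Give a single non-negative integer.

Xᶜ = {2,3,5,6,8,9,10,13,15,16,17}
Z \ Xᶜ = {7,12}
X \ (Z \ Xᶜ) = {1,4,11,14}
Y ∪ (X \ (Z \ Xᶜ)) = {1,3,4,8,11,12,13,14,16,17}
Z ∩ X = {7,12}
Y ∪ Z = {1,3,7,8,12,13,16,17}
(Z ∩ X) \ (Y ∪ Z) = {}
(Y ∪ (X \ (Z \ Xᶜ))) ∪ ((Z ∩ X) \ (Y ∪ Z)) = {1,3,4,8,11,12,13,14,16,17}
|(Y ∪ (X \ (Z \ Xᶜ))) ∪ ((Z ∩ X) \ (Y ∪ Z))| = 10

10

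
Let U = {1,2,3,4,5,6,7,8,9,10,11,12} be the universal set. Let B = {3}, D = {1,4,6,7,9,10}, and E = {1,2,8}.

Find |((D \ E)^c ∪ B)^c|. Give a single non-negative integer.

5

D \ E = {4,6,7,9,10}
(D \ E)^c = {1,2,3,5,8,11,12}
(D \ E)^c ∪ B = {1,2,3,5,8,11,12}
((D \ E)^c ∪ B)^c = {4,6,7,9,10}
|((D \ E)^c ∪ B)^c| = 5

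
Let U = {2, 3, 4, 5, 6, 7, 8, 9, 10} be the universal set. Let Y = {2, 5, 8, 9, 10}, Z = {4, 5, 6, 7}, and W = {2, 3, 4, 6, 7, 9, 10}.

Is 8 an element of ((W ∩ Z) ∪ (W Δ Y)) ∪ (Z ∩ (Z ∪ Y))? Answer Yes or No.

Yes

8 ∉ W and 8 ∉ Z, so 8 ∉ W ∩ Z
8 ∉ W and 8 ∈ Y, so 8 ∈ W Δ Y
8 ∉ (W ∩ Z) and 8 ∈ (W Δ Y), so 8 ∈ (W ∩ Z) ∪ (W Δ Y)
8 ∉ Z and 8 ∈ Y, so 8 ∈ Z ∪ Y
8 ∉ Z and 8 ∈ (Z ∪ Y), so 8 ∉ Z ∩ (Z ∪ Y)
8 ∈ ((W ∩ Z) ∪ (W Δ Y)) and 8 ∉ (Z ∩ (Z ∪ Y)), so 8 ∈ ((W ∩ Z) ∪ (W Δ Y)) ∪ (Z ∩ (Z ∪ Y))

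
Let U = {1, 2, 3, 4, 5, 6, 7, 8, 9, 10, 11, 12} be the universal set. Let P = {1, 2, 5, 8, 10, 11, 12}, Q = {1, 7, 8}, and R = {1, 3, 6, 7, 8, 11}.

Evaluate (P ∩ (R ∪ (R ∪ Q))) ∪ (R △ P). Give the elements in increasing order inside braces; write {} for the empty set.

{1, 2, 3, 5, 6, 7, 8, 10, 11, 12}

R ∪ Q = {1, 3, 6, 7, 8, 11}
R ∪ (R ∪ Q) = {1, 3, 6, 7, 8, 11}
P ∩ (R ∪ (R ∪ Q)) = {1, 8, 11}
R △ P = {2, 3, 5, 6, 7, 10, 12}
(P ∩ (R ∪ (R ∪ Q))) ∪ (R △ P) = {1, 2, 3, 5, 6, 7, 8, 10, 11, 12}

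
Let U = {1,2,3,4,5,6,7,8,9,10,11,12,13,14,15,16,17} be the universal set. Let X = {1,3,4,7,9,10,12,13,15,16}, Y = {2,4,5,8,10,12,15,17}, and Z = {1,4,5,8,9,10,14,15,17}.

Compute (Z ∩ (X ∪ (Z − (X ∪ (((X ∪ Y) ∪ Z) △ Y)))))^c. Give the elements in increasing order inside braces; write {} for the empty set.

{2,3,6,7,11,12,13,14,16}

X ∪ Y = {1,2,3,4,5,7,8,9,10,12,13,15,16,17}
(X ∪ Y) ∪ Z = {1,2,3,4,5,7,8,9,10,12,13,14,15,16,17}
((X ∪ Y) ∪ Z) △ Y = {1,3,7,9,13,14,16}
X ∪ (((X ∪ Y) ∪ Z) △ Y) = {1,3,4,7,9,10,12,13,14,15,16}
Z − (X ∪ (((X ∪ Y) ∪ Z) △ Y)) = {5,8,17}
X ∪ (Z − (X ∪ (((X ∪ Y) ∪ Z) △ Y))) = {1,3,4,5,7,8,9,10,12,13,15,16,17}
Z ∩ (X ∪ (Z − (X ∪ (((X ∪ Y) ∪ Z) △ Y)))) = {1,4,5,8,9,10,15,17}
(Z ∩ (X ∪ (Z − (X ∪ (((X ∪ Y) ∪ Z) △ Y)))))^c = {2,3,6,7,11,12,13,14,16}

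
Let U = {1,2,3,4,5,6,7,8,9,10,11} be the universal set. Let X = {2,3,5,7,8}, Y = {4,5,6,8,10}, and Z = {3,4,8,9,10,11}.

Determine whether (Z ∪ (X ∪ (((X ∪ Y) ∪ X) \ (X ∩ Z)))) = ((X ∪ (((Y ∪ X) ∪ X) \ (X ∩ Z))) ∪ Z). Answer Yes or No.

Yes

X ∪ Y = {2,3,4,5,6,7,8,10}
(X ∪ Y) ∪ X = {2,3,4,5,6,7,8,10}
X ∩ Z = {3,8}
((X ∪ Y) ∪ X) \ (X ∩ Z) = {2,4,5,6,7,10}
X ∪ (((X ∪ Y) ∪ X) \ (X ∩ Z)) = {2,3,4,5,6,7,8,10}
Z ∪ (X ∪ (((X ∪ Y) ∪ X) \ (X ∩ Z))) = {2,3,4,5,6,7,8,9,10,11}
Y ∪ X = {2,3,4,5,6,7,8,10}
(Y ∪ X) ∪ X = {2,3,4,5,6,7,8,10}
((Y ∪ X) ∪ X) \ (X ∩ Z) = {2,4,5,6,7,10}
X ∪ (((Y ∪ X) ∪ X) \ (X ∩ Z)) = {2,3,4,5,6,7,8,10}
(X ∪ (((Y ∪ X) ∪ X) \ (X ∩ Z))) ∪ Z = {2,3,4,5,6,7,8,9,10,11}
Both equal {2,3,4,5,6,7,8,9,10,11}, so Z ∪ (X ∪ (((X ∪ Y) ∪ X) \ (X ∩ Z))) = (X ∪ (((Y ∪ X) ∪ X) \ (X ∩ Z))) ∪ Z.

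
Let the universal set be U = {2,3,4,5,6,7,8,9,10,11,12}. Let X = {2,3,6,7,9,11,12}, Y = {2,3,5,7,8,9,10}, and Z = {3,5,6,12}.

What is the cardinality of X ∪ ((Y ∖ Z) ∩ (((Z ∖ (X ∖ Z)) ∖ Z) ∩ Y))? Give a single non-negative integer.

Y ∖ Z = {2,7,8,9,10}
X ∖ Z = {2,7,9,11}
Z ∖ (X ∖ Z) = {3,5,6,12}
(Z ∖ (X ∖ Z)) ∖ Z = {}
((Z ∖ (X ∖ Z)) ∖ Z) ∩ Y = {}
(Y ∖ Z) ∩ (((Z ∖ (X ∖ Z)) ∖ Z) ∩ Y) = {}
X ∪ ((Y ∖ Z) ∩ (((Z ∖ (X ∖ Z)) ∖ Z) ∩ Y)) = {2,3,6,7,9,11,12}
|X ∪ ((Y ∖ Z) ∩ (((Z ∖ (X ∖ Z)) ∖ Z) ∩ Y))| = 7

7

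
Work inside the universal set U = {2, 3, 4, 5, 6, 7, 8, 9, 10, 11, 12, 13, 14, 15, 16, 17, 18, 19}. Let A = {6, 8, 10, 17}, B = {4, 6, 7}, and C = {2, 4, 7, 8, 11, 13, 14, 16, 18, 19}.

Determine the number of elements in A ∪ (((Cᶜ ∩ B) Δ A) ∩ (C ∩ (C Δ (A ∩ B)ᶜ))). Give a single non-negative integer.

Cᶜ = {3, 5, 6, 9, 10, 12, 15, 17}
Cᶜ ∩ B = {6}
(Cᶜ ∩ B) Δ A = {8, 10, 17}
A ∩ B = {6}
(A ∩ B)ᶜ = {2, 3, 4, 5, 7, 8, 9, 10, 11, 12, 13, 14, 15, 16, 17, 18, 19}
C Δ (A ∩ B)ᶜ = {3, 5, 9, 10, 12, 15, 17}
C ∩ (C Δ (A ∩ B)ᶜ) = {}
((Cᶜ ∩ B) Δ A) ∩ (C ∩ (C Δ (A ∩ B)ᶜ)) = {}
A ∪ (((Cᶜ ∩ B) Δ A) ∩ (C ∩ (C Δ (A ∩ B)ᶜ))) = {6, 8, 10, 17}
|A ∪ (((Cᶜ ∩ B) Δ A) ∩ (C ∩ (C Δ (A ∩ B)ᶜ)))| = 4

4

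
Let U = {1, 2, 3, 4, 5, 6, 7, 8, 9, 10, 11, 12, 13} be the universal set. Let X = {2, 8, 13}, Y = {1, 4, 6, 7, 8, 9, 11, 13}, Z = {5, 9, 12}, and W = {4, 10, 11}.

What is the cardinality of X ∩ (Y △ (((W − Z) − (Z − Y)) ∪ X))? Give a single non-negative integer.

W − Z = {4, 10, 11}
Z − Y = {5, 12}
(W − Z) − (Z − Y) = {4, 10, 11}
((W − Z) − (Z − Y)) ∪ X = {2, 4, 8, 10, 11, 13}
Y △ (((W − Z) − (Z − Y)) ∪ X) = {1, 2, 6, 7, 9, 10}
X ∩ (Y △ (((W − Z) − (Z − Y)) ∪ X)) = {2}
|X ∩ (Y △ (((W − Z) − (Z − Y)) ∪ X))| = 1

1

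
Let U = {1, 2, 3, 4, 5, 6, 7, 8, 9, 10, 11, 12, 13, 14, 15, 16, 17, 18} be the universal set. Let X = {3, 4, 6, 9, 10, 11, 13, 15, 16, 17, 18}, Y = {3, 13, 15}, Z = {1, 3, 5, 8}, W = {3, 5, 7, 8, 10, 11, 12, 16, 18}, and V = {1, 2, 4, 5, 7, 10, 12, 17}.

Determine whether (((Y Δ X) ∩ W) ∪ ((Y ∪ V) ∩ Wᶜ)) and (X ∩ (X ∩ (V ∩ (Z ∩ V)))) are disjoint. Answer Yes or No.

Yes

Y Δ X = {4, 6, 9, 10, 11, 16, 17, 18}
(Y Δ X) ∩ W = {10, 11, 16, 18}
Y ∪ V = {1, 2, 3, 4, 5, 7, 10, 12, 13, 15, 17}
Wᶜ = {1, 2, 4, 6, 9, 13, 14, 15, 17}
(Y ∪ V) ∩ Wᶜ = {1, 2, 4, 13, 15, 17}
((Y Δ X) ∩ W) ∪ ((Y ∪ V) ∩ Wᶜ) = {1, 2, 4, 10, 11, 13, 15, 16, 17, 18}
Z ∩ V = {1, 5}
V ∩ (Z ∩ V) = {1, 5}
X ∩ (V ∩ (Z ∩ V)) = {}
X ∩ (X ∩ (V ∩ (Z ∩ V))) = {}
{1, 2, 4, 10, 11, 13, 15, 16, 17, 18} and {} share no elements.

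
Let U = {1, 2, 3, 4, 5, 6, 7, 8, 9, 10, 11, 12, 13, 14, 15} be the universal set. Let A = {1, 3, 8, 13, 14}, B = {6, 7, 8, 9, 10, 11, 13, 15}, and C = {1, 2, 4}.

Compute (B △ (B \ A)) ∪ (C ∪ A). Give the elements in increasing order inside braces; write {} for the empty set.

{1, 2, 3, 4, 8, 13, 14}

B \ A = {6, 7, 9, 10, 11, 15}
B △ (B \ A) = {8, 13}
C ∪ A = {1, 2, 3, 4, 8, 13, 14}
(B △ (B \ A)) ∪ (C ∪ A) = {1, 2, 3, 4, 8, 13, 14}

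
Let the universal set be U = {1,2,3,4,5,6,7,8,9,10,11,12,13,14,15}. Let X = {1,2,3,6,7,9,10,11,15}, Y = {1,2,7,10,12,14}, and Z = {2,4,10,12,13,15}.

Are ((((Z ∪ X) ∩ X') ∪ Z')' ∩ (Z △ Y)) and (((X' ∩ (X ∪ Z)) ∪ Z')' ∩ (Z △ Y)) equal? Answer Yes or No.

Yes

Z ∪ X = {1,2,3,4,6,7,9,10,11,12,13,15}
X' = {4,5,8,12,13,14}
(Z ∪ X) ∩ X' = {4,12,13}
Z' = {1,3,5,6,7,8,9,11,14}
((Z ∪ X) ∩ X') ∪ Z' = {1,3,4,5,6,7,8,9,11,12,13,14}
(((Z ∪ X) ∩ X') ∪ Z')' = {2,10,15}
Z △ Y = {1,4,7,13,14,15}
(((Z ∪ X) ∩ X') ∪ Z')' ∩ (Z △ Y) = {15}
X ∪ Z = {1,2,3,4,6,7,9,10,11,12,13,15}
X' ∩ (X ∪ Z) = {4,12,13}
(X' ∩ (X ∪ Z)) ∪ Z' = {1,3,4,5,6,7,8,9,11,12,13,14}
((X' ∩ (X ∪ Z)) ∪ Z')' = {2,10,15}
((X' ∩ (X ∪ Z)) ∪ Z')' ∩ (Z △ Y) = {15}
Both equal {15}, so (((Z ∪ X) ∩ X') ∪ Z')' ∩ (Z △ Y) = ((X' ∩ (X ∪ Z)) ∪ Z')' ∩ (Z △ Y).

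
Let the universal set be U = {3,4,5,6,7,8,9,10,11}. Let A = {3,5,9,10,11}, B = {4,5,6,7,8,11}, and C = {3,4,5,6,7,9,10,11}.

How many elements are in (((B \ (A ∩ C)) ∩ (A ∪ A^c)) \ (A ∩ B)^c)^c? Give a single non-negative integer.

9

A ∩ C = {3,5,9,10,11}
B \ (A ∩ C) = {4,6,7,8}
A^c = {4,6,7,8}
A ∪ A^c = {3,4,5,6,7,8,9,10,11}
(B \ (A ∩ C)) ∩ (A ∪ A^c) = {4,6,7,8}
A ∩ B = {5,11}
(A ∩ B)^c = {3,4,6,7,8,9,10}
((B \ (A ∩ C)) ∩ (A ∪ A^c)) \ (A ∩ B)^c = {}
(((B \ (A ∩ C)) ∩ (A ∪ A^c)) \ (A ∩ B)^c)^c = {3,4,5,6,7,8,9,10,11}
|(((B \ (A ∩ C)) ∩ (A ∪ A^c)) \ (A ∩ B)^c)^c| = 9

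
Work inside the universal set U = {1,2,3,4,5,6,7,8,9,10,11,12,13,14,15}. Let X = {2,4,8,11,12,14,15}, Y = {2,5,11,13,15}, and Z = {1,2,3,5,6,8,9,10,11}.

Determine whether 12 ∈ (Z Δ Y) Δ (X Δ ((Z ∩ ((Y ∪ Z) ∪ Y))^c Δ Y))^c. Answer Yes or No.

Yes

12 ∉ Z and 12 ∉ Y, so 12 ∉ Z Δ Y
12 ∉ Y and 12 ∉ Z, so 12 ∉ Y ∪ Z
12 ∉ (Y ∪ Z) and 12 ∉ Y, so 12 ∉ (Y ∪ Z) ∪ Y
12 ∉ Z and 12 ∉ ((Y ∪ Z) ∪ Y), so 12 ∉ Z ∩ ((Y ∪ Z) ∪ Y)
12 ∈ (Z ∩ ((Y ∪ Z) ∪ Y))^c since 12 ∉ (Z ∩ ((Y ∪ Z) ∪ Y))
12 ∈ (Z ∩ ((Y ∪ Z) ∪ Y))^c and 12 ∉ Y, so 12 ∈ (Z ∩ ((Y ∪ Z) ∪ Y))^c Δ Y
12 ∈ X and 12 ∈ ((Z ∩ ((Y ∪ Z) ∪ Y))^c Δ Y), so 12 ∉ X Δ ((Z ∩ ((Y ∪ Z) ∪ Y))^c Δ Y)
12 ∈ (X Δ ((Z ∩ ((Y ∪ Z) ∪ Y))^c Δ Y))^c since 12 ∉ (X Δ ((Z ∩ ((Y ∪ Z) ∪ Y))^c Δ Y))
12 ∉ (Z Δ Y) and 12 ∈ (X Δ ((Z ∩ ((Y ∪ Z) ∪ Y))^c Δ Y))^c, so 12 ∈ (Z Δ Y) Δ (X Δ ((Z ∩ ((Y ∪ Z) ∪ Y))^c Δ Y))^c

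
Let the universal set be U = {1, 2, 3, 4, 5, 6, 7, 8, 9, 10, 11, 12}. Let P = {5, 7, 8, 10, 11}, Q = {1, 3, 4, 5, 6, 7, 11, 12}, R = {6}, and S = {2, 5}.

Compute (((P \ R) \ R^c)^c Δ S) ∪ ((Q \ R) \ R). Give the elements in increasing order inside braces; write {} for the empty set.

P \ R = {5, 7, 8, 10, 11}
R^c = {1, 2, 3, 4, 5, 7, 8, 9, 10, 11, 12}
(P \ R) \ R^c = {}
((P \ R) \ R^c)^c = {1, 2, 3, 4, 5, 6, 7, 8, 9, 10, 11, 12}
((P \ R) \ R^c)^c Δ S = {1, 3, 4, 6, 7, 8, 9, 10, 11, 12}
Q \ R = {1, 3, 4, 5, 7, 11, 12}
(Q \ R) \ R = {1, 3, 4, 5, 7, 11, 12}
(((P \ R) \ R^c)^c Δ S) ∪ ((Q \ R) \ R) = {1, 3, 4, 5, 6, 7, 8, 9, 10, 11, 12}

{1, 3, 4, 5, 6, 7, 8, 9, 10, 11, 12}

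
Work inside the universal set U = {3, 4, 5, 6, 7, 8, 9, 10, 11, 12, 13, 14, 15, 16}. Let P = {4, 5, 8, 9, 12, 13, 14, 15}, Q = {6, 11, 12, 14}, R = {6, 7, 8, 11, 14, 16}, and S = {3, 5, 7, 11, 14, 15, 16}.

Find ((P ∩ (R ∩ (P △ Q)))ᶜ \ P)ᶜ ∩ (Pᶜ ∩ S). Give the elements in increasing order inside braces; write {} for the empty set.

{}

P △ Q = {4, 5, 6, 8, 9, 11, 13, 15}
R ∩ (P △ Q) = {6, 8, 11}
P ∩ (R ∩ (P △ Q)) = {8}
(P ∩ (R ∩ (P △ Q)))ᶜ = {3, 4, 5, 6, 7, 9, 10, 11, 12, 13, 14, 15, 16}
(P ∩ (R ∩ (P △ Q)))ᶜ \ P = {3, 6, 7, 10, 11, 16}
((P ∩ (R ∩ (P △ Q)))ᶜ \ P)ᶜ = {4, 5, 8, 9, 12, 13, 14, 15}
Pᶜ = {3, 6, 7, 10, 11, 16}
Pᶜ ∩ S = {3, 7, 11, 16}
((P ∩ (R ∩ (P △ Q)))ᶜ \ P)ᶜ ∩ (Pᶜ ∩ S) = {}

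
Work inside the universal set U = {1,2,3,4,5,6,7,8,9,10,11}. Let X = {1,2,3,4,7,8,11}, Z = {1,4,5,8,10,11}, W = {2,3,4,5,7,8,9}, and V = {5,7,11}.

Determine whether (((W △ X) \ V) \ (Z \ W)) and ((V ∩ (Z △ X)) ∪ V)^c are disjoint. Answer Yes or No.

No

W △ X = {1,5,9,11}
(W △ X) \ V = {1,9}
Z \ W = {1,10,11}
((W △ X) \ V) \ (Z \ W) = {9}
Z △ X = {2,3,5,7,10}
V ∩ (Z △ X) = {5,7}
(V ∩ (Z △ X)) ∪ V = {5,7,11}
((V ∩ (Z △ X)) ∪ V)^c = {1,2,3,4,6,8,9,10}
9 lies in both, so they are not disjoint.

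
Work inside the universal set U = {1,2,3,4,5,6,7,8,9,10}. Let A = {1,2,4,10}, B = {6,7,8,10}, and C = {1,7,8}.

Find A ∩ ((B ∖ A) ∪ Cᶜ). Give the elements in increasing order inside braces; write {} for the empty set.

{2,4,10}

B ∖ A = {6,7,8}
Cᶜ = {2,3,4,5,6,9,10}
(B ∖ A) ∪ Cᶜ = {2,3,4,5,6,7,8,9,10}
A ∩ ((B ∖ A) ∪ Cᶜ) = {2,4,10}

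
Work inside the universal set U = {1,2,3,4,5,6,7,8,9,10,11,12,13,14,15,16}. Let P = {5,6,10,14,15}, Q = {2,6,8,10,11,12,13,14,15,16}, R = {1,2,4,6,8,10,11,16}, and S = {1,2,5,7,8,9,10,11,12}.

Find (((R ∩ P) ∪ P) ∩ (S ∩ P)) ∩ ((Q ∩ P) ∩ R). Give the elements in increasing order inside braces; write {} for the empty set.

R ∩ P = {6,10}
(R ∩ P) ∪ P = {5,6,10,14,15}
S ∩ P = {5,10}
((R ∩ P) ∪ P) ∩ (S ∩ P) = {5,10}
Q ∩ P = {6,10,14,15}
(Q ∩ P) ∩ R = {6,10}
(((R ∩ P) ∪ P) ∩ (S ∩ P)) ∩ ((Q ∩ P) ∩ R) = {10}

{10}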